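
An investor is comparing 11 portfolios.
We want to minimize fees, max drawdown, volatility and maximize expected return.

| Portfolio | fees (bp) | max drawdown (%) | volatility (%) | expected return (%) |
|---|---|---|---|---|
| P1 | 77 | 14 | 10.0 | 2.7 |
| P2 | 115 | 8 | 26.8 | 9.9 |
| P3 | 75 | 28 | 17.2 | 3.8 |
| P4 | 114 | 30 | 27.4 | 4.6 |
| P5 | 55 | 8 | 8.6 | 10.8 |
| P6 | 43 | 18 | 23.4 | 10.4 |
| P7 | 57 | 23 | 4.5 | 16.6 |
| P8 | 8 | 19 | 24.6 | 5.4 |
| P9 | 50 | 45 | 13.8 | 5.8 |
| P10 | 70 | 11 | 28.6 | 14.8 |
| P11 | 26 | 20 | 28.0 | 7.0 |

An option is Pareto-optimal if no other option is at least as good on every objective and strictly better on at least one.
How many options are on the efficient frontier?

7

P1: dominated by P5 (fees 55≤77, max drawdown 8≤14, volatility 8.6≤10.0, expected return 10.8≥2.7).
P2: dominated by P5 (fees 55≤115, max drawdown 8≤8, volatility 8.6≤26.8, expected return 10.8≥9.9).
P3: dominated by P5 (fees 55≤75, max drawdown 8≤28, volatility 8.6≤17.2, expected return 10.8≥3.8).
P4: dominated by P5 (fees 55≤114, max drawdown 8≤30, volatility 8.6≤27.4, expected return 10.8≥4.6).
P5: not dominated.
P6: not dominated.
P7: not dominated (best volatility).
P8: not dominated (best fees).
P9: not dominated.
P10: not dominated.
P11: not dominated.
Pareto-optimal: P5, P6, P7, P8, P9, P10, P11 → 7.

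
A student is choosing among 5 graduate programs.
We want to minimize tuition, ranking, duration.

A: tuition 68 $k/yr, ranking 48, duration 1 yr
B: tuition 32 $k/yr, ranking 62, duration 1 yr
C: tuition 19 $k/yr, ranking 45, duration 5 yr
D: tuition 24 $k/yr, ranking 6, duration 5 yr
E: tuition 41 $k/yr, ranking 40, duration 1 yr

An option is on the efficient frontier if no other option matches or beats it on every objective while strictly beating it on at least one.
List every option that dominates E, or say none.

A: worse on tuition (68 vs 41).
B: worse on ranking (62 vs 40).
C: worse on ranking (45 vs 40).
D: worse on duration (5 vs 1).
No option dominates E.

none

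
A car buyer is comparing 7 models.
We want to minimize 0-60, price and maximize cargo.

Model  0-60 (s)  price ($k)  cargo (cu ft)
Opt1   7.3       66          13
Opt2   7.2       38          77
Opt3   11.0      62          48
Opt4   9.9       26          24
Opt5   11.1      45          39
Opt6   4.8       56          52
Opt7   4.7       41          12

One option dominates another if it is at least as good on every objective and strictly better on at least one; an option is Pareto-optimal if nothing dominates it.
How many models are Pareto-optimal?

4

Opt1: dominated by Opt2 (0-60 7.2≤7.3, price 38≤66, cargo 77≥13).
Opt2: not dominated (best cargo).
Opt3: dominated by Opt2 (0-60 7.2≤11.0, price 38≤62, cargo 77≥48).
Opt4: not dominated (best price).
Opt5: dominated by Opt2 (0-60 7.2≤11.1, price 38≤45, cargo 77≥39).
Opt6: not dominated.
Opt7: not dominated (best 0-60).
Pareto-optimal: Opt2, Opt4, Opt6, Opt7 → 4.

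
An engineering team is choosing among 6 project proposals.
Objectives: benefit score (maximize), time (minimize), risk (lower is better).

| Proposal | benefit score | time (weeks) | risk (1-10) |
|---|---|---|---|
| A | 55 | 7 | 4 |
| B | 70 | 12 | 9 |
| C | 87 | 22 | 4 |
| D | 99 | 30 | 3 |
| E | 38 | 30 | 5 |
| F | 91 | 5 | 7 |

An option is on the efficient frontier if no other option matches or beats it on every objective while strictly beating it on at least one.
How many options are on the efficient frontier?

A: not dominated.
B: dominated by F (benefit score 91≥70, time 5≤12, risk 7≤9).
C: not dominated.
D: not dominated (best benefit score).
E: dominated by A (benefit score 55≥38, time 7≤30, risk 4≤5).
F: not dominated (best time).
Pareto-optimal: A, C, D, F → 4.

4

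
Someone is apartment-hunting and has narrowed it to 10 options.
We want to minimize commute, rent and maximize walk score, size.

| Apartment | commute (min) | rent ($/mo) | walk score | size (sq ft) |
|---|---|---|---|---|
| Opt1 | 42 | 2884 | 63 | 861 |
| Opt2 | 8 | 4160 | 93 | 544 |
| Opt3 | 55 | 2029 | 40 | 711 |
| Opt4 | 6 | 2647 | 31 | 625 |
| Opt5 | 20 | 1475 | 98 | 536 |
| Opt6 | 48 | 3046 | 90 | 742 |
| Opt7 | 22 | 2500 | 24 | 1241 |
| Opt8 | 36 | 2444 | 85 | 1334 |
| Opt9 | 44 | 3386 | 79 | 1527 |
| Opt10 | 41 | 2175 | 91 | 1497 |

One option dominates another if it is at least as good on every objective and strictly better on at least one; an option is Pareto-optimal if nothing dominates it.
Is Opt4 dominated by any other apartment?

Opt1: worse on commute (42 vs 6).
Opt2: worse on commute (8 vs 6).
Opt3: worse on commute (55 vs 6).
Opt5: worse on commute (20 vs 6).
Opt6: worse on commute (48 vs 6).
Opt7: worse on commute (22 vs 6).
Opt8: worse on commute (36 vs 6).
Opt9: worse on commute (44 vs 6).
Opt10: worse on commute (41 vs 6).
No option is at least as good as Opt4 on every objective and strictly better on one.

No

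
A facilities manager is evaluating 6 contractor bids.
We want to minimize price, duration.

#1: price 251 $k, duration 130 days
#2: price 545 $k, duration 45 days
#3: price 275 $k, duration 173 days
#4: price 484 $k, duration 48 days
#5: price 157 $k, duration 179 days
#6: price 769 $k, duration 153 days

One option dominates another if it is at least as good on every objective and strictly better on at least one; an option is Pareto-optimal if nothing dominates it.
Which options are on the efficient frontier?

#1: not dominated.
#2: not dominated (best duration).
#3: dominated by #1 (price 251≤275, duration 130≤173).
#4: not dominated.
#5: not dominated (best price).
#6: dominated by #1 (price 251≤769, duration 130≤153).

#1, #2, #4, #5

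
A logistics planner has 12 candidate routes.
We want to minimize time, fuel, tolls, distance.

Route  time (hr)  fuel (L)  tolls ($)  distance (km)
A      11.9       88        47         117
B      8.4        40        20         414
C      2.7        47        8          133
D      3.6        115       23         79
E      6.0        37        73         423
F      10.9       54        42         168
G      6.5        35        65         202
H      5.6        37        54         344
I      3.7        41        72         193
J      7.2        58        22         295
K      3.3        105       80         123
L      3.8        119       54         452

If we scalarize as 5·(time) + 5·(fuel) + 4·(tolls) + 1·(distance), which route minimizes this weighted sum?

C

A: 5·11.9 + 5·88 + 4·47 + 1·117 = 804.5
B: 5·8.4 + 5·40 + 4·20 + 1·414 = 736.0
C: 5·2.7 + 5·47 + 4·8 + 1·133 = 413.5
D: 5·3.6 + 5·115 + 4·23 + 1·79 = 764.0
E: 5·6.0 + 5·37 + 4·73 + 1·423 = 930.0
F: 5·10.9 + 5·54 + 4·42 + 1·168 = 660.5
G: 5·6.5 + 5·35 + 4·65 + 1·202 = 669.5
H: 5·5.6 + 5·37 + 4·54 + 1·344 = 773.0
I: 5·3.7 + 5·41 + 4·72 + 1·193 = 704.5
J: 5·7.2 + 5·58 + 4·22 + 1·295 = 709.0
K: 5·3.3 + 5·105 + 4·80 + 1·123 = 984.5
L: 5·3.8 + 5·119 + 4·54 + 1·452 = 1282.0
Lowest: C at 413.5.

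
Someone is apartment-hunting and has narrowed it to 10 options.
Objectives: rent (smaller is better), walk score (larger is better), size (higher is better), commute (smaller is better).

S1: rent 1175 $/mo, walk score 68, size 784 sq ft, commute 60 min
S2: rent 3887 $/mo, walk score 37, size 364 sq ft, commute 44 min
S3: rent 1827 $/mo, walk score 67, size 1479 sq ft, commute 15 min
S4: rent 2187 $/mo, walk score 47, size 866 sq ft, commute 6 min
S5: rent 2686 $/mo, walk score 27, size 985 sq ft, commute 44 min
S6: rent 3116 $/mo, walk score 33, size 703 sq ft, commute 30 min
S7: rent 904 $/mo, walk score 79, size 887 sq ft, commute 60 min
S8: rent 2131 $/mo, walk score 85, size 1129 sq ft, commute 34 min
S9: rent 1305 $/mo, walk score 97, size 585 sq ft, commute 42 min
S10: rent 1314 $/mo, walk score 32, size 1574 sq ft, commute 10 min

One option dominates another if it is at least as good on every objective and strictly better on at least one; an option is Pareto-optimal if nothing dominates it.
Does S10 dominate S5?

S10 vs S5: rent 1314≤2686, walk score 32≥27, size 1574≥985, commute 10≤44 — S10 is at least as good on every objective with at least one strict improvement.

Yes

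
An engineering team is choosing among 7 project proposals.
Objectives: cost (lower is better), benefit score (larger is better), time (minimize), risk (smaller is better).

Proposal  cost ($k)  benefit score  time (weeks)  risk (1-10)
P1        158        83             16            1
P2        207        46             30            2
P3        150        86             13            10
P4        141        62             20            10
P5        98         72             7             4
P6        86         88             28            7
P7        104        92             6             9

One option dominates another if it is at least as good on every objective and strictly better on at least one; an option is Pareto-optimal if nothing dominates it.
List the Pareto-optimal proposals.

P1, P5, P6, P7

P1: not dominated (best risk).
P2: dominated by P1 (cost 158≤207, benefit score 83≥46, time 16≤30, risk 1≤2).
P3: dominated by P7 (cost 104≤150, benefit score 92≥86, time 6≤13, risk 9≤10).
P4: dominated by P5 (cost 98≤141, benefit score 72≥62, time 7≤20, risk 4≤10).
P5: not dominated.
P6: not dominated (best cost).
P7: not dominated (best benefit score).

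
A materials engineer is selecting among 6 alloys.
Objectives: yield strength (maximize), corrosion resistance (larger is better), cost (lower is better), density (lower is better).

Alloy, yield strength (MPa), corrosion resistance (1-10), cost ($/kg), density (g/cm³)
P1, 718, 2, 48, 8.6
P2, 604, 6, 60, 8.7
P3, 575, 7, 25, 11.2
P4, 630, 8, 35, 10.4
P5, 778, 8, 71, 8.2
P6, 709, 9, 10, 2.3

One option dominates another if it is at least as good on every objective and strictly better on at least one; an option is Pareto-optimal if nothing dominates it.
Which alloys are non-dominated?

P1, P5, P6

P1: not dominated.
P2: dominated by P6 (yield strength 709≥604, corrosion resistance 9≥6, cost 10≤60, density 2.3≤8.7).
P3: dominated by P6 (yield strength 709≥575, corrosion resistance 9≥7, cost 10≤25, density 2.3≤11.2).
P4: dominated by P6 (yield strength 709≥630, corrosion resistance 9≥8, cost 10≤35, density 2.3≤10.4).
P5: not dominated (best yield strength).
P6: not dominated (best corrosion resistance).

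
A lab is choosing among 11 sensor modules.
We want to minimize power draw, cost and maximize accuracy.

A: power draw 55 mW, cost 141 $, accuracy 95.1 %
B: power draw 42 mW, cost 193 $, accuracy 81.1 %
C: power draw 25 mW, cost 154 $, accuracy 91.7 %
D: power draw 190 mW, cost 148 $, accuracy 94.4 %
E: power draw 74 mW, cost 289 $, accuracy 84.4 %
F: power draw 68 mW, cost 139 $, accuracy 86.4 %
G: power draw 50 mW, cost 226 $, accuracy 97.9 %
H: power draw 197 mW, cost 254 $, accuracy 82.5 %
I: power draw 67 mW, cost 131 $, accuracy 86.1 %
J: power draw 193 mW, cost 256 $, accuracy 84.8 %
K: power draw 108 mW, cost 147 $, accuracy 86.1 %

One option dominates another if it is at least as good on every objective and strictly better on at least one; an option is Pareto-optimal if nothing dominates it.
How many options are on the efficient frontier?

A: not dominated.
B: dominated by C (power draw 25≤42, cost 154≤193, accuracy 91.7≥81.1).
C: not dominated (best power draw).
D: dominated by A (power draw 55≤190, cost 141≤148, accuracy 95.1≥94.4).
E: dominated by A (power draw 55≤74, cost 141≤289, accuracy 95.1≥84.4).
F: not dominated.
G: not dominated (best accuracy).
H: dominated by A (power draw 55≤197, cost 141≤254, accuracy 95.1≥82.5).
I: not dominated (best cost).
J: dominated by A (power draw 55≤193, cost 141≤256, accuracy 95.1≥84.8).
K: dominated by A (power draw 55≤108, cost 141≤147, accuracy 95.1≥86.1).
Pareto-optimal: A, C, F, G, I → 5.

5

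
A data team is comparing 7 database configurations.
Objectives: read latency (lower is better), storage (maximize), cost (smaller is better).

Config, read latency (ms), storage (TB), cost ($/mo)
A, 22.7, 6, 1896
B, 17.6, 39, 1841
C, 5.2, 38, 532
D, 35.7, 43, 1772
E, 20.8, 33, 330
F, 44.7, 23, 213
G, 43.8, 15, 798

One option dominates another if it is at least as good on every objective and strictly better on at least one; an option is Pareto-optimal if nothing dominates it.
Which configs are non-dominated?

B, C, D, E, F

A: dominated by B (read latency 17.6≤22.7, storage 39≥6, cost 1841≤1896).
B: not dominated.
C: not dominated (best read latency).
D: not dominated (best storage).
E: not dominated.
F: not dominated (best cost).
G: dominated by C (read latency 5.2≤43.8, storage 38≥15, cost 532≤798).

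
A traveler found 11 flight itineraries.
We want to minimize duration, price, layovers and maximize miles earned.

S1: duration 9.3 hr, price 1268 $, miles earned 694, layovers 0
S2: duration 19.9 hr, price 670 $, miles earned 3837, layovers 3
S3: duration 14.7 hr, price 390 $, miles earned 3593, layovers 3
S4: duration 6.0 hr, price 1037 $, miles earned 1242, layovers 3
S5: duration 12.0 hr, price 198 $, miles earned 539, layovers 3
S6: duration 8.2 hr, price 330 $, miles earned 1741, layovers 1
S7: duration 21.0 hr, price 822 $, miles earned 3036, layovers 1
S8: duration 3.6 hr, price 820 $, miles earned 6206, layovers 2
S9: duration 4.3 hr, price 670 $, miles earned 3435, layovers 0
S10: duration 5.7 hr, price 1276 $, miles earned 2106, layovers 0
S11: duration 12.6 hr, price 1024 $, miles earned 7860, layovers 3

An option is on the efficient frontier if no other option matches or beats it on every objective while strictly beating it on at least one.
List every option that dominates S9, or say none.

none

S1: worse on duration (9.3 vs 4.3).
S2: worse on duration (19.9 vs 4.3).
S3: worse on duration (14.7 vs 4.3).
S4: worse on duration (6.0 vs 4.3).
S5: worse on duration (12.0 vs 4.3).
S6: worse on duration (8.2 vs 4.3).
S7: worse on duration (21.0 vs 4.3).
S8: worse on price (820 vs 670).
S10: worse on duration (5.7 vs 4.3).
S11: worse on duration (12.6 vs 4.3).
No option dominates S9.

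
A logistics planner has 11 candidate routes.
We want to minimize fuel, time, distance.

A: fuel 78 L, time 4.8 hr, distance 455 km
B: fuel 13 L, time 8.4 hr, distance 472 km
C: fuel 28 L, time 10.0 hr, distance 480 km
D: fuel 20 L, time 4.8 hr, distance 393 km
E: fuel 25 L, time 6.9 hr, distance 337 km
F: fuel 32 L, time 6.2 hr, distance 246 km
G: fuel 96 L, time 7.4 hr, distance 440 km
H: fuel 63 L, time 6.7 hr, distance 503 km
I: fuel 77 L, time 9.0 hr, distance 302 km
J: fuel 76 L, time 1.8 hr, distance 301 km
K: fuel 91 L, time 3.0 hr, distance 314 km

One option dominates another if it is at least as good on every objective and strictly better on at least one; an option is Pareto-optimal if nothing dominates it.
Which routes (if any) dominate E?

none

A: worse on fuel (78 vs 25).
B: worse on time (8.4 vs 6.9).
C: worse on fuel (28 vs 25).
D: worse on distance (393 vs 337).
F: worse on fuel (32 vs 25).
G: worse on fuel (96 vs 25).
H: worse on fuel (63 vs 25).
I: worse on fuel (77 vs 25).
J: worse on fuel (76 vs 25).
K: worse on fuel (91 vs 25).
No option dominates E.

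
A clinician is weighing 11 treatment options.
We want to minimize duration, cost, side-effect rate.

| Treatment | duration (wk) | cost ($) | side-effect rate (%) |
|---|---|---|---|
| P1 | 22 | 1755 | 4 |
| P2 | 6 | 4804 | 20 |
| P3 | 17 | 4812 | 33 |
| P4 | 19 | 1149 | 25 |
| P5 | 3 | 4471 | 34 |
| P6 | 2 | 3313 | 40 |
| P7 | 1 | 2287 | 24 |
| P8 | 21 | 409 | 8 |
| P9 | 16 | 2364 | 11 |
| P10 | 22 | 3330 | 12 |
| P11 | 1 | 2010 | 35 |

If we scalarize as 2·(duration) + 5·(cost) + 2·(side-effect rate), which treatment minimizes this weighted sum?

P8

P1: 2·22 + 5·1755 + 2·4 = 8827
P2: 2·6 + 5·4804 + 2·20 = 24072
P3: 2·17 + 5·4812 + 2·33 = 24160
P4: 2·19 + 5·1149 + 2·25 = 5833
P5: 2·3 + 5·4471 + 2·34 = 22429
P6: 2·2 + 5·3313 + 2·40 = 16649
P7: 2·1 + 5·2287 + 2·24 = 11485
P8: 2·21 + 5·409 + 2·8 = 2103
P9: 2·16 + 5·2364 + 2·11 = 11874
P10: 2·22 + 5·3330 + 2·12 = 16718
P11: 2·1 + 5·2010 + 2·35 = 10122
Lowest: P8 at 2103.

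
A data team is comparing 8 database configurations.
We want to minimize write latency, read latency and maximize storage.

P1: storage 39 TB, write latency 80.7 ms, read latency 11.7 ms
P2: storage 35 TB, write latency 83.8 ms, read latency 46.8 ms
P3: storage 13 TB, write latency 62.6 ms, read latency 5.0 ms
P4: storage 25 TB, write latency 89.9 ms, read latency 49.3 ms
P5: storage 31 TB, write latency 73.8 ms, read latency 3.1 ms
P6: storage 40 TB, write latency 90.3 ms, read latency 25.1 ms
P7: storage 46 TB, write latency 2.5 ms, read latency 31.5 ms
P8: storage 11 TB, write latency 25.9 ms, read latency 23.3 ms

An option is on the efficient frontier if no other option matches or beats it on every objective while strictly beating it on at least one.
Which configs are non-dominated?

P1: not dominated.
P2: dominated by P1 (storage 39≥35, write latency 80.7≤83.8, read latency 11.7≤46.8).
P3: not dominated.
P4: dominated by P1 (storage 39≥25, write latency 80.7≤89.9, read latency 11.7≤49.3).
P5: not dominated (best read latency).
P6: not dominated.
P7: not dominated (best storage).
P8: not dominated.

P1, P3, P5, P6, P7, P8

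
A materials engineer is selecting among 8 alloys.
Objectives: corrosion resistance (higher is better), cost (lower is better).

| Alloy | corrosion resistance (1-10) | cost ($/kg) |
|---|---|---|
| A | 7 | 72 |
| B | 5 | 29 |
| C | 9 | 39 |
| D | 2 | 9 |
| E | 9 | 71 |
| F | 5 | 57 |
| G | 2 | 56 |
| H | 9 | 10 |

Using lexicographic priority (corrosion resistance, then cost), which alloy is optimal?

First maximize corrosion resistance: best is 9, kept {C, E, H}.
Then minimize cost: best is 10, kept {H}.

H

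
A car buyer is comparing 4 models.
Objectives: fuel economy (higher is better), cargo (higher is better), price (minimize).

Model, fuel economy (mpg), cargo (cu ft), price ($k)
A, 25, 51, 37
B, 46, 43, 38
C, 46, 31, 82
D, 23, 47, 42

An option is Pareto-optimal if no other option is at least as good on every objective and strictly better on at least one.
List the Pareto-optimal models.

A, B

A: not dominated (best cargo).
B: not dominated.
C: dominated by B (fuel economy 46≥46, cargo 43≥31, price 38≤82).
D: dominated by A (fuel economy 25≥23, cargo 51≥47, price 37≤42).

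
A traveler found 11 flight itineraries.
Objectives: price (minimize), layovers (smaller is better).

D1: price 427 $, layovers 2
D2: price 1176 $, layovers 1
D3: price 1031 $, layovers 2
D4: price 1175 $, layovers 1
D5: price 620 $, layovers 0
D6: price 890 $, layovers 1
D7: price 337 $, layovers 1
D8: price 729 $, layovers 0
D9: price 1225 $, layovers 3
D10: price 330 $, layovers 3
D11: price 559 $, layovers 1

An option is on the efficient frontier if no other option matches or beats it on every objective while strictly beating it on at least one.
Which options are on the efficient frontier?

D5, D7, D10

D1: dominated by D7 (price 337≤427, layovers 1≤2).
D2: dominated by D4 (price 1175≤1176, layovers 1≤1).
D3: dominated by D1 (price 427≤1031, layovers 2≤2).
D4: dominated by D5 (price 620≤1175, layovers 0≤1).
D5: not dominated.
D6: dominated by D5 (price 620≤890, layovers 0≤1).
D7: not dominated.
D8: dominated by D5 (price 620≤729, layovers 0≤0).
D9: dominated by D1 (price 427≤1225, layovers 2≤3).
D10: not dominated (best price).
D11: dominated by D7 (price 337≤559, layovers 1≤1).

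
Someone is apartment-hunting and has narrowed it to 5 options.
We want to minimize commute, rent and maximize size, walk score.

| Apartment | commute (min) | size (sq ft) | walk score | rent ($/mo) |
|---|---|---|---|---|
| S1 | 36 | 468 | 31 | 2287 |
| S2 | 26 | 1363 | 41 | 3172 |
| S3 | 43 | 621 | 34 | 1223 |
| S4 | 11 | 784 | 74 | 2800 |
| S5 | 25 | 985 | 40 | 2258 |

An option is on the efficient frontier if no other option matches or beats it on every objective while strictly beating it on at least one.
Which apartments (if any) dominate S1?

S5

S5: commute 25≤36, size 985≥468, walk score 40≥31, rent 2258≤2287 — dominates S1.
Others (S2, S3, S4) are each worse than S1 on at least one objective.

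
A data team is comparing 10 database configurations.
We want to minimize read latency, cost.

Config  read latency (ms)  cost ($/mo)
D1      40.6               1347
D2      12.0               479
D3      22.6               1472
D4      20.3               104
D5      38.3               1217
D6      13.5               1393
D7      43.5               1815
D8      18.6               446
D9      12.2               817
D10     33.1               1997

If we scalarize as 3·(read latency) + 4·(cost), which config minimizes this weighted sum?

D4

D1: 3·40.6 + 4·1347 = 5509.8
D2: 3·12.0 + 4·479 = 1952.0
D3: 3·22.6 + 4·1472 = 5955.8
D4: 3·20.3 + 4·104 = 476.9
D5: 3·38.3 + 4·1217 = 4982.9
D6: 3·13.5 + 4·1393 = 5612.5
D7: 3·43.5 + 4·1815 = 7390.5
D8: 3·18.6 + 4·446 = 1839.8
D9: 3·12.2 + 4·817 = 3304.6
D10: 3·33.1 + 4·1997 = 8087.3
Lowest: D4 at 476.9.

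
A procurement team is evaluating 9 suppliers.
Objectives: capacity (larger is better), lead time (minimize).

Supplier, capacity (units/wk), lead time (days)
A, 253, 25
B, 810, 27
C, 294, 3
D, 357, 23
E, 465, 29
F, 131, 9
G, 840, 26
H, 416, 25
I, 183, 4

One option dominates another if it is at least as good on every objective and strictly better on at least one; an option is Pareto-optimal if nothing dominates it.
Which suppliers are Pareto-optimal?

A: dominated by C (capacity 294≥253, lead time 3≤25).
B: dominated by G (capacity 840≥810, lead time 26≤27).
C: not dominated (best lead time).
D: not dominated.
E: dominated by B (capacity 810≥465, lead time 27≤29).
F: dominated by C (capacity 294≥131, lead time 3≤9).
G: not dominated (best capacity).
H: not dominated.
I: dominated by C (capacity 294≥183, lead time 3≤4).

C, D, G, H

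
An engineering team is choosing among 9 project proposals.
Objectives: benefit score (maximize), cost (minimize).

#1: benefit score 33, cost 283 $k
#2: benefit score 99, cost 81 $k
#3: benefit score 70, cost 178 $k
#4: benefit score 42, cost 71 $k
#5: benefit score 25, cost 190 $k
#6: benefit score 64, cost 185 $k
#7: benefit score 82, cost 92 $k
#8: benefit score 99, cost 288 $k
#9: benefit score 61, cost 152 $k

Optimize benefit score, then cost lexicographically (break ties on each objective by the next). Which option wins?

First maximize benefit score: best is 99, kept {#2, #8}.
Then minimize cost: best is 81, kept {#2}.

#2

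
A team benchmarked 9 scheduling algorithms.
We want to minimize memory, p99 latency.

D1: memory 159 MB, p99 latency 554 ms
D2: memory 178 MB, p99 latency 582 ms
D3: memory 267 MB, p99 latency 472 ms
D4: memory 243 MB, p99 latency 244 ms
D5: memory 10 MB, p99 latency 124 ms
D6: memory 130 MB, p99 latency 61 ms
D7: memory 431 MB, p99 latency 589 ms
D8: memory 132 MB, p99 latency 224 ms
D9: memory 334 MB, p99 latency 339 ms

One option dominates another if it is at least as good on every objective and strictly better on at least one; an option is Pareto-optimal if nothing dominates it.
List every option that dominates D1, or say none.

D5: memory 10≤159, p99 latency 124≤554 — dominates D1.
D6: memory 130≤159, p99 latency 61≤554 — dominates D1.
D8: memory 132≤159, p99 latency 224≤554 — dominates D1.
Others (D2, D3, D4, D7, D9) are each worse than D1 on at least one objective.

D5, D6, D8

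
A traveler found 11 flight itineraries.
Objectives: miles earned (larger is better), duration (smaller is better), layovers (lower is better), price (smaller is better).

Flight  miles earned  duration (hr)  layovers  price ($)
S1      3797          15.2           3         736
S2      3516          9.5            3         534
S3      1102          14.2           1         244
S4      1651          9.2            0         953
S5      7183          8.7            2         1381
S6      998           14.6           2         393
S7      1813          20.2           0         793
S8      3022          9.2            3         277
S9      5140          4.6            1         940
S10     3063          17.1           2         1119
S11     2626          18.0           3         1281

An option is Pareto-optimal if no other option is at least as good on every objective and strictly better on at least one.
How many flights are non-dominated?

S1: not dominated.
S2: not dominated.
S3: not dominated (best price).
S4: not dominated.
S5: not dominated (best miles earned).
S6: dominated by S3 (miles earned 1102≥998, duration 14.2≤14.6, layovers 1≤2, price 244≤393).
S7: not dominated.
S8: not dominated.
S9: not dominated (best duration).
S10: dominated by S9 (miles earned 5140≥3063, duration 4.6≤17.1, layovers 1≤2, price 940≤1119).
S11: dominated by S1 (miles earned 3797≥2626, duration 15.2≤18.0, layovers 3≤3, price 736≤1281).
Pareto-optimal: S1, S2, S3, S4, S5, S7, S8, S9 → 8.

8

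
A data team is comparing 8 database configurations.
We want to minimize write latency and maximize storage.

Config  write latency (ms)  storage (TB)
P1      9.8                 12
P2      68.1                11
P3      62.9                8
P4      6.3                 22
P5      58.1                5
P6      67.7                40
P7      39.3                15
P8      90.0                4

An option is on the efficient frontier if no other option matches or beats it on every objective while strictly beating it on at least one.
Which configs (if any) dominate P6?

none

P1: worse on storage (12 vs 40).
P2: worse on write latency (68.1 vs 67.7).
P3: worse on storage (8 vs 40).
P4: worse on storage (22 vs 40).
P5: worse on storage (5 vs 40).
P7: worse on storage (15 vs 40).
P8: worse on write latency (90.0 vs 67.7).
No option dominates P6.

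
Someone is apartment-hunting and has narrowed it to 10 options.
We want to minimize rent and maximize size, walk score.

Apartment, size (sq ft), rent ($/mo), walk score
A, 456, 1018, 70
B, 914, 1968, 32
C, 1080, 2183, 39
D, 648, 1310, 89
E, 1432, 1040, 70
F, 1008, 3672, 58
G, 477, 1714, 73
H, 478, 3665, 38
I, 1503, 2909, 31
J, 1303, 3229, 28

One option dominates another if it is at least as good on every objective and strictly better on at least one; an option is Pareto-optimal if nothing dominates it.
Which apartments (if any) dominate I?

A: worse on size (456 vs 1503).
B: worse on size (914 vs 1503).
C: worse on size (1080 vs 1503).
D: worse on size (648 vs 1503).
E: worse on size (1432 vs 1503).
F: worse on size (1008 vs 1503).
G: worse on size (477 vs 1503).
H: worse on size (478 vs 1503).
J: worse on size (1303 vs 1503).
No option dominates I.

none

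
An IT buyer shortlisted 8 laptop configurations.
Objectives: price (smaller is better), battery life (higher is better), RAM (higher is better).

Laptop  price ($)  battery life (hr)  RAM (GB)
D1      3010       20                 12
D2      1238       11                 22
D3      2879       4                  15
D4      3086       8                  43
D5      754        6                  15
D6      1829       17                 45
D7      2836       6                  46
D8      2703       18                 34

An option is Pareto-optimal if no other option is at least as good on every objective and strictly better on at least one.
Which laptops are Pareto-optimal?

D1: not dominated (best battery life).
D2: not dominated.
D3: dominated by D2 (price 1238≤2879, battery life 11≥4, RAM 22≥15).
D4: dominated by D6 (price 1829≤3086, battery life 17≥8, RAM 45≥43).
D5: not dominated (best price).
D6: not dominated.
D7: not dominated (best RAM).
D8: not dominated.

D1, D2, D5, D6, D7, D8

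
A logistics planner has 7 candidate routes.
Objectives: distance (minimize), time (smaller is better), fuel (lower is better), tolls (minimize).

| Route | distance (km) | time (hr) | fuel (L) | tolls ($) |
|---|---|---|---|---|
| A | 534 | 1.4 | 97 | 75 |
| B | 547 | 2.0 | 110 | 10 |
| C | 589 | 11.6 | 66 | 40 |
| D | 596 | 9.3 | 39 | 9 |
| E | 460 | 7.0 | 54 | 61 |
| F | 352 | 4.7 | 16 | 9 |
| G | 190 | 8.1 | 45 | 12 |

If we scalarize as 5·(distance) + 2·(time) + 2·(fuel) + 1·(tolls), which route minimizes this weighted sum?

A: 5·534 + 2·1.4 + 2·97 + 1·75 = 2941.8
B: 5·547 + 2·2.0 + 2·110 + 1·10 = 2969.0
C: 5·589 + 2·11.6 + 2·66 + 1·40 = 3140.2
D: 5·596 + 2·9.3 + 2·39 + 1·9 = 3085.6
E: 5·460 + 2·7.0 + 2·54 + 1·61 = 2483.0
F: 5·352 + 2·4.7 + 2·16 + 1·9 = 1810.4
G: 5·190 + 2·8.1 + 2·45 + 1·12 = 1068.2
Lowest: G at 1068.2.

G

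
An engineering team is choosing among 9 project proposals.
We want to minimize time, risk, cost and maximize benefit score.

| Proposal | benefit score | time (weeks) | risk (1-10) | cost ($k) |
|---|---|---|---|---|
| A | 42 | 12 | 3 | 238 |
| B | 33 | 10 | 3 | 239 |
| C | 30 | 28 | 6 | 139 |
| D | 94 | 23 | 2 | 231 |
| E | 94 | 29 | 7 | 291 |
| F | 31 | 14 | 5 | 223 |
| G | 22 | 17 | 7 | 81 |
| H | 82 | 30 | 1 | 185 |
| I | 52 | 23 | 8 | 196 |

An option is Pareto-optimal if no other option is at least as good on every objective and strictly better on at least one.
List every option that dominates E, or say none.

D: benefit score 94≥94, time 23≤29, risk 2≤7, cost 231≤291 — dominates E.
Others (A, B, C, F, G, H, I) are each worse than E on at least one objective.

D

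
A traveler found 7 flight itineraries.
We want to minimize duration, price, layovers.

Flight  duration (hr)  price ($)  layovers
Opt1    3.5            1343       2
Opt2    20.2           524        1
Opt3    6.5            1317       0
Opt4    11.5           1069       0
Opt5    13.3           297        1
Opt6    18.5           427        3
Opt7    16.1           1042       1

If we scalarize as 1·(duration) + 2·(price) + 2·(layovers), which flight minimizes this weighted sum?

Opt5

Opt1: 1·3.5 + 2·1343 + 2·2 = 2693.5
Opt2: 1·20.2 + 2·524 + 2·1 = 1070.2
Opt3: 1·6.5 + 2·1317 + 2·0 = 2640.5
Opt4: 1·11.5 + 2·1069 + 2·0 = 2149.5
Opt5: 1·13.3 + 2·297 + 2·1 = 609.3
Opt6: 1·18.5 + 2·427 + 2·3 = 878.5
Opt7: 1·16.1 + 2·1042 + 2·1 = 2102.1
Lowest: Opt5 at 609.3.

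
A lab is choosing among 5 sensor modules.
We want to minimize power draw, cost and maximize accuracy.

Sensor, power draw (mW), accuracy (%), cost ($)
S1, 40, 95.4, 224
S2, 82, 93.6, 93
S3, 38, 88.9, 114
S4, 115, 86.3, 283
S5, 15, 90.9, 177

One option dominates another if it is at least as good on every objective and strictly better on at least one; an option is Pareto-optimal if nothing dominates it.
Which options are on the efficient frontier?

S1, S2, S3, S5

S1: not dominated (best accuracy).
S2: not dominated (best cost).
S3: not dominated.
S4: dominated by S1 (power draw 40≤115, accuracy 95.4≥86.3, cost 224≤283).
S5: not dominated (best power draw).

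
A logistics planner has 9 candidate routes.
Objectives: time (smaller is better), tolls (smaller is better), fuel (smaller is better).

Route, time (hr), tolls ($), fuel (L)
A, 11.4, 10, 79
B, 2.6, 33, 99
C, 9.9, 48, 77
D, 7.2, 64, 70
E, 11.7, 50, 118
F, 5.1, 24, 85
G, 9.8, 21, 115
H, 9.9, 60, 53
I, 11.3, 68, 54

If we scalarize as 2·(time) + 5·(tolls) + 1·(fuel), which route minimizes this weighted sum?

A: 2·11.4 + 5·10 + 1·79 = 151.8
B: 2·2.6 + 5·33 + 1·99 = 269.2
C: 2·9.9 + 5·48 + 1·77 = 336.8
D: 2·7.2 + 5·64 + 1·70 = 404.4
E: 2·11.7 + 5·50 + 1·118 = 391.4
F: 2·5.1 + 5·24 + 1·85 = 215.2
G: 2·9.8 + 5·21 + 1·115 = 239.6
H: 2·9.9 + 5·60 + 1·53 = 372.8
I: 2·11.3 + 5·68 + 1·54 = 416.6
Lowest: A at 151.8.

A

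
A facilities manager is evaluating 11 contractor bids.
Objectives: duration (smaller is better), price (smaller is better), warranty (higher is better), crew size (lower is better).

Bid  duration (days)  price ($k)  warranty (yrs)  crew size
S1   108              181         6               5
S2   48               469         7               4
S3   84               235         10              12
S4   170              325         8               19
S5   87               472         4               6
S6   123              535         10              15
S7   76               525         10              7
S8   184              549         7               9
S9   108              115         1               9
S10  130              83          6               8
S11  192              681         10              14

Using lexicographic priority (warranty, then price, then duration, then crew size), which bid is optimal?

S3

First maximize warranty: best is 10, kept {S3, S6, S7, S11}.
Then minimize price: best is 235, kept {S3}.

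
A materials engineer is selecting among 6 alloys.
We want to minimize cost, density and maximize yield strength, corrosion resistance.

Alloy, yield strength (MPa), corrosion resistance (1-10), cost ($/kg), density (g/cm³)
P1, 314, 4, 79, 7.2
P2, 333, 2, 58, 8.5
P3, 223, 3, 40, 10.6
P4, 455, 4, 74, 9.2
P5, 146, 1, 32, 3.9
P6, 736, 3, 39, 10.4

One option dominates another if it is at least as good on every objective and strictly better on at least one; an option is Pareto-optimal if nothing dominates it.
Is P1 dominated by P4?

No

P4 vs P1: P4 is worse on density (9.2 vs 7.2), so it does not dominate P1.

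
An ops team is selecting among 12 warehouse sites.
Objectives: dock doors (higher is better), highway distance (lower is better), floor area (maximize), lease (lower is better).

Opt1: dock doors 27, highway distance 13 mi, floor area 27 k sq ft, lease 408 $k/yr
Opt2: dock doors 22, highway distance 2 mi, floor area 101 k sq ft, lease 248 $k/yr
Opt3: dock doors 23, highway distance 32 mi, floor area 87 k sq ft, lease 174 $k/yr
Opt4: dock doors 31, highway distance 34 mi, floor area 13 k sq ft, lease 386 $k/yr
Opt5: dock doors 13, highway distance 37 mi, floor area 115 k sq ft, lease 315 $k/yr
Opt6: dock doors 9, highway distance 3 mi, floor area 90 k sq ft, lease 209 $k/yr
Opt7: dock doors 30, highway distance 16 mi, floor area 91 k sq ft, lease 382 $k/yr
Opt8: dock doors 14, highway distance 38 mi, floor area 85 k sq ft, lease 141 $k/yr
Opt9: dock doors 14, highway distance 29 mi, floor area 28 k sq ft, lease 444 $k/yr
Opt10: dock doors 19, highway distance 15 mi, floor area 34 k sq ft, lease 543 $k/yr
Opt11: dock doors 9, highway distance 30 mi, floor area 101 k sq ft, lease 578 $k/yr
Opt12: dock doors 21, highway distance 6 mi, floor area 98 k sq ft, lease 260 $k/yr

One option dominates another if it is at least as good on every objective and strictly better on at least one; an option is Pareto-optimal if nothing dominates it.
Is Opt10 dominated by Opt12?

Yes

Opt12 vs Opt10: dock doors 21≥19, highway distance 6≤15, floor area 98≥34, lease 260≤543 — Opt12 is at least as good on every objective with at least one strict improvement.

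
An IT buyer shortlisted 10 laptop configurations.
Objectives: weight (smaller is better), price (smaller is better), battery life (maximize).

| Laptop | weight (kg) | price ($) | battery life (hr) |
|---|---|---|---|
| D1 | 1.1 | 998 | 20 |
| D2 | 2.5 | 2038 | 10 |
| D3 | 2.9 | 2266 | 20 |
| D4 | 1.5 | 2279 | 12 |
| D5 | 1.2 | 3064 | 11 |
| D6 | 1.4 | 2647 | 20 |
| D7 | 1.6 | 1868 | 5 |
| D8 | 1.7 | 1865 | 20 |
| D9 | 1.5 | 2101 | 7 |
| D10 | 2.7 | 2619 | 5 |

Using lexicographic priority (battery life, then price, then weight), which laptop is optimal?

D1

First maximize battery life: best is 20, kept {D1, D3, D6, D8}.
Then minimize price: best is 998, kept {D1}.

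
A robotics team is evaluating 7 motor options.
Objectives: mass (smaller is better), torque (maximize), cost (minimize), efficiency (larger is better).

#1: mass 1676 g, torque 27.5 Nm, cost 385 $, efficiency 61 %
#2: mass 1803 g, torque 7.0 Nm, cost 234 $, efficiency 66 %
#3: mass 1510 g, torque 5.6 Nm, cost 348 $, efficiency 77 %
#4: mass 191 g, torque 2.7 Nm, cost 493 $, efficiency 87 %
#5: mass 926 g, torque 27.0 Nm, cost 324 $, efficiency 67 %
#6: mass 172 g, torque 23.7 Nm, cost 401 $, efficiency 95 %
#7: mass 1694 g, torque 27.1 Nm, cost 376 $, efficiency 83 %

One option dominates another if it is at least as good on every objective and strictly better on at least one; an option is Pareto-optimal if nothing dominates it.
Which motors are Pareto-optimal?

#1: not dominated (best torque).
#2: not dominated (best cost).
#3: not dominated.
#4: dominated by #6 (mass 172≤191, torque 23.7≥2.7, cost 401≤493, efficiency 95≥87).
#5: not dominated.
#6: not dominated (best mass).
#7: not dominated.

#1, #2, #3, #5, #6, #7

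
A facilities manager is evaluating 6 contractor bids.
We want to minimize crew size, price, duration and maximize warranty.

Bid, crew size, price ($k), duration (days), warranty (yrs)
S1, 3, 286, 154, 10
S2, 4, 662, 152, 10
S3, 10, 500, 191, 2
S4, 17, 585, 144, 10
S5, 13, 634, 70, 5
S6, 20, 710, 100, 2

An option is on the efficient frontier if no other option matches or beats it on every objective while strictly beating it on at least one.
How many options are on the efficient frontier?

S1: not dominated (best crew size).
S2: not dominated.
S3: dominated by S1 (crew size 3≤10, price 286≤500, duration 154≤191, warranty 10≥2).
S4: not dominated.
S5: not dominated (best duration).
S6: dominated by S5 (crew size 13≤20, price 634≤710, duration 70≤100, warranty 5≥2).
Pareto-optimal: S1, S2, S4, S5 → 4.

4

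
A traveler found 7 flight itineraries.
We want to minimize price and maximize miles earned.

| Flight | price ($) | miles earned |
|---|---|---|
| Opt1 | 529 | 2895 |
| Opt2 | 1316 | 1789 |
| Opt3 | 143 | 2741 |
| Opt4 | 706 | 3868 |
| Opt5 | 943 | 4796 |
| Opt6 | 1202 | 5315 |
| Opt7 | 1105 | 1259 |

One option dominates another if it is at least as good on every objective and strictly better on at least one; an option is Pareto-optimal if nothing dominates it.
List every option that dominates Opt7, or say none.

Opt1: price 529≤1105, miles earned 2895≥1259 — dominates Opt7.
Opt3: price 143≤1105, miles earned 2741≥1259 — dominates Opt7.
Opt4: price 706≤1105, miles earned 3868≥1259 — dominates Opt7.
Opt5: price 943≤1105, miles earned 4796≥1259 — dominates Opt7.
Others (Opt2, Opt6) are each worse than Opt7 on at least one objective.

Opt1, Opt3, Opt4, Opt5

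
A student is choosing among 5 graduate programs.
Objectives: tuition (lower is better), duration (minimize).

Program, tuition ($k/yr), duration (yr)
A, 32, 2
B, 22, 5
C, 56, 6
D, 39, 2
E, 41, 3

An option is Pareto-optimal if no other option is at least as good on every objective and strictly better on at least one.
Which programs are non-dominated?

A, B

A: not dominated.
B: not dominated (best tuition).
C: dominated by A (tuition 32≤56, duration 2≤6).
D: dominated by A (tuition 32≤39, duration 2≤2).
E: dominated by A (tuition 32≤41, duration 2≤3).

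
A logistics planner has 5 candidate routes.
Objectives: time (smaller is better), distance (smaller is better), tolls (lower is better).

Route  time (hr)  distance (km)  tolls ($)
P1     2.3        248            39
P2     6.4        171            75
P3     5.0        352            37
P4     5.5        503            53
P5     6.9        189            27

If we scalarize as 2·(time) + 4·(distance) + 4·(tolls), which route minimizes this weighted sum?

P5

P1: 2·2.3 + 4·248 + 4·39 = 1152.6
P2: 2·6.4 + 4·171 + 4·75 = 996.8
P3: 2·5.0 + 4·352 + 4·37 = 1566.0
P4: 2·5.5 + 4·503 + 4·53 = 2235.0
P5: 2·6.9 + 4·189 + 4·27 = 877.8
Lowest: P5 at 877.8.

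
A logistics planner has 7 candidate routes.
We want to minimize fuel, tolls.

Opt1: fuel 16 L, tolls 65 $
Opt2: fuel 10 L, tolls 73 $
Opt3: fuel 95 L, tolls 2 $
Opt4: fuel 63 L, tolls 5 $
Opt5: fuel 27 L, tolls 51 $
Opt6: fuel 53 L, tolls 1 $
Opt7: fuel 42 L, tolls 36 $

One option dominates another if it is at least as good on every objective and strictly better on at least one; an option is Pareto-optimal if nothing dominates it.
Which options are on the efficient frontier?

Opt1, Opt2, Opt5, Opt6, Opt7

Opt1: not dominated.
Opt2: not dominated (best fuel).
Opt3: dominated by Opt6 (fuel 53≤95, tolls 1≤2).
Opt4: dominated by Opt6 (fuel 53≤63, tolls 1≤5).
Opt5: not dominated.
Opt6: not dominated (best tolls).
Opt7: not dominated.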